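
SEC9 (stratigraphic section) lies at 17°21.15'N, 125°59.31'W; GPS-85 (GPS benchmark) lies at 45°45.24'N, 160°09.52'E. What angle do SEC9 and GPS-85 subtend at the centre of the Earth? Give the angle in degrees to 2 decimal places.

SEC9: φ = +17.35250°, λ = -125.98850°
GPS-85: φ = +45.75400°, λ = +160.15867°
Δφ = 28.4015°,  Δλ = -73.8528°
a = sin²(Δφ/2) + cos φ₁ cos φ₂ sin²(Δλ/2) = 0.300567
c = 2·arcsin(√a) = 1.160517 rad = 66.4927°

66.49°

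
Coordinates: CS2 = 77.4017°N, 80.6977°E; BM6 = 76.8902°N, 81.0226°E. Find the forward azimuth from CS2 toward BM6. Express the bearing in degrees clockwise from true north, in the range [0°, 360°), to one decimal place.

171.8°

Δλ = 0.3249°
y = sin Δλ · cos φ₂ = 0.001286
x = cos φ₁ sin φ₂ − sin φ₁ cos φ₂ cos Δλ = -0.008924
θ = atan2(y, x) = 171.7984° → 171.7984° (mod 360°)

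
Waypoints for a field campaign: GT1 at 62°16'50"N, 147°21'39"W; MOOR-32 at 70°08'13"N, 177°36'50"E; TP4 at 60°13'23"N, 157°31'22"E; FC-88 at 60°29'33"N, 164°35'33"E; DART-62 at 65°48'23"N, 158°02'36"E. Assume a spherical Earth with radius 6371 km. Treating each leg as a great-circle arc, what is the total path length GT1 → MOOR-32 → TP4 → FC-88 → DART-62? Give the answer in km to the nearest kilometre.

4261 km

GT1: φ = +62.28056°, λ = -147.36083°
MOOR-32: φ = +70.13694°, λ = +177.61389°
TP4: φ = +60.22306°, λ = +157.52278°
FC-88: φ = +60.49250°, λ = +164.59250°
DART-62: φ = +65.80639°, λ = +158.04333°
GT1→MOOR-32: c = 0.276591 rad, d = 1762.16 km
MOOR-32→TP4: c = 0.224976 rad, d = 1433.32 km
TP4→FC-88: c = 0.061178 rad, d = 389.76 km
FC-88→DART-62: c = 0.106021 rad, d = 675.46 km
Total = 1762.16 + 1433.32 + 389.76 + 675.46 = 4260.70 km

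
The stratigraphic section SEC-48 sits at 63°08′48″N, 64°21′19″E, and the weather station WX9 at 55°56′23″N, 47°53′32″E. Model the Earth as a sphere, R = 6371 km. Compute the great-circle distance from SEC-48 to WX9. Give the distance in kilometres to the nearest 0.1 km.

SEC-48: φ = +63.14667°, λ = +64.35528°
WX9: φ = +55.93972°, λ = +47.89222°
Δφ = -7.2069°,  Δλ = -16.4631°
a = sin²(Δφ/2) + cos φ₁ cos φ₂ sin²(Δλ/2) = 0.009136
c = 2·arcsin(√a) = 0.191458 rad = 10.9698°
d = R·c = 6371 × 0.191458 = 1219.8 km

1219.8 km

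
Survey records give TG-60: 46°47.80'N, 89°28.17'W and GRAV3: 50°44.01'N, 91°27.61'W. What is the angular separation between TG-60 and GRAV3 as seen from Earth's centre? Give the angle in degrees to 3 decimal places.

4.149°

TG-60: φ = +46.79667°, λ = -89.46950°
GRAV3: φ = +50.73350°, λ = -91.46017°
Δφ = 3.9368°,  Δλ = -1.9907°
a = sin²(Δφ/2) + cos φ₁ cos φ₂ sin²(Δλ/2) = 0.001311
c = 2·arcsin(√a) = 0.072420 rad = 4.1493°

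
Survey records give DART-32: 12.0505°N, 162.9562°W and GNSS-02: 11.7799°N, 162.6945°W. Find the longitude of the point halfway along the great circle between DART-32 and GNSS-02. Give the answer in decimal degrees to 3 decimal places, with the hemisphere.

Bx = cos φ₂ cos Δλ = 0.978929,  By = cos φ₂ sin Δλ = 0.004471
φₘ = atan2(sin φ₁ + sin φ₂, √((cos φ₁ + Bx)² + By²)) = 11.91523°
λₘ = λ₁ + atan2(By, cos φ₁ + Bx) = -162.82528°

162.825°W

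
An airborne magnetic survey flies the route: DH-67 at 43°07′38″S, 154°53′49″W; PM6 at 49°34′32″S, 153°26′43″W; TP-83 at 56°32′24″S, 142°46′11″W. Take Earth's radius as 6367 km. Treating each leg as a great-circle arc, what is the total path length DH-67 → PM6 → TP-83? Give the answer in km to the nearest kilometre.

DH-67: φ = -43.12722°, λ = -154.89694°
PM6: φ = -49.57556°, λ = -153.44528°
TP-83: φ = -56.54000°, λ = -142.76972°
DH-67→PM6: c = 0.113889 rad, d = 725.13 km
PM6→TP-83: c = 0.164907 rad, d = 1049.97 km
Total = 725.13 + 1049.97 = 1775.10 km

1775 km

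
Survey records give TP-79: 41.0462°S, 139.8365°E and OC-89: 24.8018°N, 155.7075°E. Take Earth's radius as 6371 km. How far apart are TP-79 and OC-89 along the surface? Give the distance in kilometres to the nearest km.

7503 km

Δφ = 65.8480°,  Δλ = 15.8710°
a = sin²(Δφ/2) + cos φ₁ cos φ₂ sin²(Δλ/2) = 0.308469
c = 2·arcsin(√a) = 1.177689 rad = 67.4766°
d = R·c = 6371 × 1.177689 = 7503.1 km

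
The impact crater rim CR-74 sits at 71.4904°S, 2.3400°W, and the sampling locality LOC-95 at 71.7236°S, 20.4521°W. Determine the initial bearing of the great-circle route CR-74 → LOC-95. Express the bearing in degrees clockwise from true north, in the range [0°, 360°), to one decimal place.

259.1°

Δλ = -18.1121°
y = sin Δλ · cos φ₂ = -0.097492
x = cos φ₁ sin φ₂ − sin φ₁ cos φ₂ cos Δλ = -0.018805
θ = atan2(y, x) = -100.9177° → 259.0823° (mod 360°)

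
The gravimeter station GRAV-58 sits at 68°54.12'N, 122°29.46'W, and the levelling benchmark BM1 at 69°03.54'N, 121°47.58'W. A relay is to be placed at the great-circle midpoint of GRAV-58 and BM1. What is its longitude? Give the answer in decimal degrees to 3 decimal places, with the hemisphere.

122.143°W

GRAV-58: φ = +68.90200°, λ = -122.49100°
BM1: φ = +69.05900°, λ = -121.79300°
Bx = cos φ₂ cos Δλ = 0.357380,  By = cos φ₂ sin Δλ = 0.004354
φₘ = atan2(sin φ₁ + sin φ₂, √((cos φ₁ + Bx)² + By²)) = 68.98086°
λₘ = λ₁ + atan2(By, cos φ₁ + Bx) = -122.14324°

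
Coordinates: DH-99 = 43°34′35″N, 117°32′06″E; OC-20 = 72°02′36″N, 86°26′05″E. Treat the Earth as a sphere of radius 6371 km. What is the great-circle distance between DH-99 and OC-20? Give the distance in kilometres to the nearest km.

3571 km

DH-99: φ = +43.57639°, λ = +117.53500°
OC-20: φ = +72.04333°, λ = +86.43472°
Δφ = 28.4669°,  Δλ = -31.1003°
a = sin²(Δφ/2) + cos φ₁ cos φ₂ sin²(Δλ/2) = 0.076505
c = 2·arcsin(√a) = 0.560500 rad = 32.1143°
d = R·c = 6371 × 0.560500 = 3570.9 km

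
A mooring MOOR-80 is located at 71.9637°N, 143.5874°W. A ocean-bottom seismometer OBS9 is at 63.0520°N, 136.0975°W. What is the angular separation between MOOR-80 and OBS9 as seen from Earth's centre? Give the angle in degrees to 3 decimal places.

9.344°

Δφ = -8.9117°,  Δλ = 7.4899°
a = sin²(Δφ/2) + cos φ₁ cos φ₂ sin²(Δλ/2) = 0.006634
c = 2·arcsin(√a) = 0.163085 rad = 9.3441°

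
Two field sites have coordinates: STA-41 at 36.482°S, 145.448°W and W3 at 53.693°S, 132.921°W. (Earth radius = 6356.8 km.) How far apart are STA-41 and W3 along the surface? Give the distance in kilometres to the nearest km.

2140 km

Δφ = -17.2110°,  Δλ = 12.5270°
a = sin²(Δφ/2) + cos φ₁ cos φ₂ sin²(Δλ/2) = 0.028056
c = 2·arcsin(√a) = 0.336585 rad = 19.2849°
d = R·c = 6356.8 × 0.336585 = 2139.6 km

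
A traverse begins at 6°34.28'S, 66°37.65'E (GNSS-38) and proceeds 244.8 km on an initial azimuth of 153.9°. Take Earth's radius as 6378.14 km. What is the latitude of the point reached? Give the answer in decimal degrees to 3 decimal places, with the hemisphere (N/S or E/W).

8.545°S

GNSS-38: φ = -6.57133°, λ = +66.62750°
δ = d/R = 244.8/6378.14 = 0.038381 rad
φ₂ = arcsin(sin φ₁ cos δ + cos φ₁ sin δ cos θ)
   = arcsin(-0.11444·0.99926 + 0.99343·0.03837·-0.89803) = -8.54512°
λ₂ = λ₁ + atan2(sin θ sin δ cos φ₁, cos δ − sin φ₁ sin φ₂) = 67.60563°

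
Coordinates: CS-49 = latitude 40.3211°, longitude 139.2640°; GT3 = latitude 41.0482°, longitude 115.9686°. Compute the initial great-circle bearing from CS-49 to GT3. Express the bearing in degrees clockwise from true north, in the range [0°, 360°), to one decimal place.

Δλ = -23.2954°
y = sin Δλ · cos φ₂ = -0.298248
x = cos φ₁ sin φ₂ − sin φ₁ cos φ₂ cos Δλ = 0.052472
θ = atan2(y, x) = -80.0218° → 279.9782° (mod 360°)

280.0°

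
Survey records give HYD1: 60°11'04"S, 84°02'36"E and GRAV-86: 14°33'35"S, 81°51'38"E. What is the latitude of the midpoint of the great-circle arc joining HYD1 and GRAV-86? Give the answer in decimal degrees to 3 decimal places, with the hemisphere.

HYD1: φ = -60.18444°, λ = +84.04333°
GRAV-86: φ = -14.55972°, λ = +81.86056°
Bx = cos φ₂ cos Δλ = 0.967184,  By = cos φ₂ sin Δλ = -0.036864
φₘ = atan2(sin φ₁ + sin φ₂, √((cos φ₁ + Bx)² + By²)) = -37.37658°
λₘ = λ₁ + atan2(By, cos φ₁ + Bx) = 82.60129°

37.377°S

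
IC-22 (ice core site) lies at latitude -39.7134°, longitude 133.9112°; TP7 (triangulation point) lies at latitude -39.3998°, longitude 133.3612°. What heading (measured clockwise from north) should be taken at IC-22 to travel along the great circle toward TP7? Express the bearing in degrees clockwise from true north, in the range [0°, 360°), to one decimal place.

306.3°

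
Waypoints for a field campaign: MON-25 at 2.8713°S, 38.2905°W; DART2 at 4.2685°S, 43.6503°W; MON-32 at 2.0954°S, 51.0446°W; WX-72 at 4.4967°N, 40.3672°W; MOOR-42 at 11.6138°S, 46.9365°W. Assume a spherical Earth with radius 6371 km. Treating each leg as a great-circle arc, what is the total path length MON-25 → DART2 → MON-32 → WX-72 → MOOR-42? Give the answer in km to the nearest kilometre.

MON-25→DART2: c = 0.096494 rad, d = 614.77 km
DART2→MON-32: c = 0.134314 rad, d = 855.72 km
MON-32→WX-72: c = 0.218889 rad, d = 1394.54 km
WX-72→MOOR-42: c = 0.303432 rad, d = 1933.16 km
Total = 614.77 + 855.72 + 1394.54 + 1933.16 = 4798.18 km

4798 km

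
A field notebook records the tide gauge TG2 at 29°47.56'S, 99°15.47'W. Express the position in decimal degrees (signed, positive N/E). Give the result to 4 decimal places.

-29.7927°, -99.2578°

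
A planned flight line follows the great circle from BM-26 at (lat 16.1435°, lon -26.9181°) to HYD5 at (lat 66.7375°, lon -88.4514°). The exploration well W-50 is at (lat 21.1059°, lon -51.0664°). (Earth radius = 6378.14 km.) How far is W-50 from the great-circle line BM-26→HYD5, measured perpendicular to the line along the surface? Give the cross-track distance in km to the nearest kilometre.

2010 km

δ₁₃ = central angle BM-26→W-50 = 0.408215 rad  (haversine)
θ₁₃ = bearing BM-26→W-50 = 285.967°,  θ₁₂ = bearing BM-26→HYD5 = 337.304°
dₓₜ = R·arcsin(sin δ₁₃ · sin(θ₁₃ − θ₁₂)) = 6378.14·arcsin(0.39697·sin(-51.336°)) = -2010.118 km
|dₓₜ| = 2010.118 km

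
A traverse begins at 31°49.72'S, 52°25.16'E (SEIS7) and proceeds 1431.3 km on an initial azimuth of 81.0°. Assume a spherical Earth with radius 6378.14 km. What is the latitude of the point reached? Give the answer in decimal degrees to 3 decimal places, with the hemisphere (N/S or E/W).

28.985°S

SEIS7: φ = -31.82867°, λ = +52.41933°
δ = d/R = 1431.3/6378.14 = 0.224407 rad
φ₂ = arcsin(sin φ₁ cos δ + cos φ₁ sin δ cos θ)
   = arcsin(-0.52738·0.97493 + 0.84963·0.22253·0.15643) = -28.98502°
λ₂ = λ₁ + atan2(sin θ sin δ cos φ₁, cos δ − sin φ₁ sin φ₂) = 66.97141°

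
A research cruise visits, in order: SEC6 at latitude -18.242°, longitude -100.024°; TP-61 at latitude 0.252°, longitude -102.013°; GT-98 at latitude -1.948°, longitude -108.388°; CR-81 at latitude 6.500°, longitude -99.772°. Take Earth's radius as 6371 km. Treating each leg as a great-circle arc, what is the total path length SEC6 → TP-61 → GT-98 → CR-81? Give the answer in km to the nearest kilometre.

SEC6→TP-61: c = 0.324580 rad, d = 2067.90 km
TP-61→GT-98: c = 0.117686 rad, d = 749.78 km
GT-98→CR-81: c = 0.210420 rad, d = 1340.59 km
Total = 2067.90 + 749.78 + 1340.59 = 4158.26 km

4158 km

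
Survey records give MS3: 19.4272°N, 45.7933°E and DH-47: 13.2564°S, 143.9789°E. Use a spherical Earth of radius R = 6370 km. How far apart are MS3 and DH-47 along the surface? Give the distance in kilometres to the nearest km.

11334 km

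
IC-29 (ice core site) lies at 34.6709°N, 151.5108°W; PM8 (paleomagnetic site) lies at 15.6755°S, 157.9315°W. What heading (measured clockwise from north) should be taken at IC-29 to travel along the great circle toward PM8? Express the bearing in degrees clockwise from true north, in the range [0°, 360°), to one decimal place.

188.0°

Δλ = -6.4207°
y = sin Δλ · cos φ₂ = -0.107669
x = cos φ₁ sin φ₂ − sin φ₁ cos φ₂ cos Δλ = -0.766481
θ = atan2(y, x) = -172.0039° → 187.9961° (mod 360°)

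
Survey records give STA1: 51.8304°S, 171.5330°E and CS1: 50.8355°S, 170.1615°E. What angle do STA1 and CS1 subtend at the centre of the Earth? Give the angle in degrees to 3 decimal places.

1.313°

Δφ = 0.9949°,  Δλ = -1.3715°
a = sin²(Δφ/2) + cos φ₁ cos φ₂ sin²(Δλ/2) = 0.000131
c = 2·arcsin(√a) = 0.022916 rad = 1.3130°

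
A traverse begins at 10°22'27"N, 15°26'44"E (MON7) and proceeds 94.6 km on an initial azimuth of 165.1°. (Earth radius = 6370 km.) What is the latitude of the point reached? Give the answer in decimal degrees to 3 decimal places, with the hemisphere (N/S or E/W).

MON7: φ = +10.37417°, λ = +15.44556°
δ = d/R = 94.6/6370 = 0.014851 rad
φ₂ = arcsin(sin φ₁ cos δ + cos φ₁ sin δ cos θ)
   = arcsin(0.18008·0.99989 + 0.98365·0.01485·-0.96638) = 9.55181°
λ₂ = λ₁ + atan2(sin θ sin δ cos φ₁, cos δ − sin φ₁ sin φ₂) = 15.66742°

9.552°N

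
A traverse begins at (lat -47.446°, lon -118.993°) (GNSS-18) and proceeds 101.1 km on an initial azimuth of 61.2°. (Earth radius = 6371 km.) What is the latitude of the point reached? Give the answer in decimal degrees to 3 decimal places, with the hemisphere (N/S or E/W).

δ = d/R = 101.1/6371 = 0.015869 rad
φ₂ = arcsin(sin φ₁ cos δ + cos φ₁ sin δ cos θ)
   = arcsin(-0.73664·0.99987 + 0.67628·0.01587·0.48175) = -47.00201°
λ₂ = λ₁ + atan2(sin θ sin δ cos φ₁, cos δ − sin φ₁ sin φ₂) = -117.82467°

47.002°S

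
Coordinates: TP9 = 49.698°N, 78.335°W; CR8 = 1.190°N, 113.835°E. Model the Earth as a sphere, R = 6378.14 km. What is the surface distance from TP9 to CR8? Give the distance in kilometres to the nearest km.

Δφ = -48.5080°,  Δλ = -167.8300°
a = sin²(Δφ/2) + cos φ₁ cos φ₂ sin²(Δλ/2) = 0.808153
c = 2·arcsin(√a) = 2.234839 rad = 128.0468°
d = R·c = 6378.14 × 2.234839 = 14254.1 km

14254 km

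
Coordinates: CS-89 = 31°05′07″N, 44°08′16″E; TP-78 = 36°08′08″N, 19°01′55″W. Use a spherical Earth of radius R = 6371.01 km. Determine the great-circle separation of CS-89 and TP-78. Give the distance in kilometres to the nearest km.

CS-89: φ = +31.08528°, λ = +44.13778°
TP-78: φ = +36.13556°, λ = -19.03194°
Δφ = 5.0503°,  Δλ = -63.1697°
a = sin²(Δφ/2) + cos φ₁ cos φ₂ sin²(Δλ/2) = 0.191678
c = 2·arcsin(√a) = 0.906324 rad = 51.9285°
d = R·c = 6371.01 × 0.906324 = 5774.2 km

5774 km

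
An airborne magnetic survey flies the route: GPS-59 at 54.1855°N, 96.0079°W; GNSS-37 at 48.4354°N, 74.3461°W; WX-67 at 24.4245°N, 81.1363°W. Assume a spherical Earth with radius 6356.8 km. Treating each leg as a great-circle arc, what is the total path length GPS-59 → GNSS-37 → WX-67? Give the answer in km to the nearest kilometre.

4353 km

GPS-59→GNSS-37: c = 0.255446 rad, d = 1623.82 km
GNSS-37→WX-67: c = 0.429364 rad, d = 2729.38 km
Total = 1623.82 + 2729.38 = 4353.20 km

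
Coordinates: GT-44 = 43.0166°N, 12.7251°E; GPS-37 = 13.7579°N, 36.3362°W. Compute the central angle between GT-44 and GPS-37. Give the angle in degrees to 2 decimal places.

Δφ = -29.2587°,  Δλ = -49.0613°
a = sin²(Δφ/2) + cos φ₁ cos φ₂ sin²(Δλ/2) = 0.186206
c = 2·arcsin(√a) = 0.892344 rad = 51.1276°

51.13°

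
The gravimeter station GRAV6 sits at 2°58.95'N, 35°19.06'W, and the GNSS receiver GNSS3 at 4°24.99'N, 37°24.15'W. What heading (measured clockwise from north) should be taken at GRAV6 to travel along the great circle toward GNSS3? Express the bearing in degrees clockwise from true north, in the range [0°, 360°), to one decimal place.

304.6°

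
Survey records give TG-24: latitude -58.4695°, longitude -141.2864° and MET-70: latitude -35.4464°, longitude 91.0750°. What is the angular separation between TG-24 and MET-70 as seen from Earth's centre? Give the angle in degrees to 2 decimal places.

76.46°

Δφ = 23.0231°,  Δλ = -127.6386°
a = sin²(Δφ/2) + cos φ₁ cos φ₂ sin²(Δλ/2) = 0.382923
c = 2·arcsin(√a) = 1.334448 rad = 76.4583°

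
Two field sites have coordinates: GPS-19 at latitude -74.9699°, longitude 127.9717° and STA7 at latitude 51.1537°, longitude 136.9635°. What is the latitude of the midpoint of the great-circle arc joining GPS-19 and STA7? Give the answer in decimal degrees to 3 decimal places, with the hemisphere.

11.938°S

Bx = cos φ₂ cos Δλ = 0.619525,  By = cos φ₂ sin Δλ = 0.098032
φₘ = atan2(sin φ₁ + sin φ₂, √((cos φ₁ + Bx)² + By²)) = -11.93763°
λₘ = λ₁ + atan2(By, cos φ₁ + Bx) = 134.33650°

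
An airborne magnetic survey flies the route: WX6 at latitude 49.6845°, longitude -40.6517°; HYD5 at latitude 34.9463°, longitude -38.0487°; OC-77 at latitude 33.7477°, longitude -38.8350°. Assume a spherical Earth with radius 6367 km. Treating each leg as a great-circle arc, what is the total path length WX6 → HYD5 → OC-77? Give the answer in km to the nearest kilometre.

WX6→HYD5: c = 0.259372 rad, d = 1651.42 km
HYD5→OC-77: c = 0.023791 rad, d = 151.48 km
Total = 1651.42 + 151.48 = 1802.90 km

1803 km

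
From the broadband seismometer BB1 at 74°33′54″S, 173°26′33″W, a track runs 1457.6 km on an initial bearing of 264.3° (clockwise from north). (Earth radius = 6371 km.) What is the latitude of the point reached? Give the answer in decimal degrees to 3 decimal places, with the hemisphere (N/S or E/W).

70.876°S

BB1: φ = -74.56500°, λ = -173.44250°
δ = d/R = 1457.6/6371 = 0.228787 rad
φ₂ = arcsin(sin φ₁ cos δ + cos φ₁ sin δ cos θ)
   = arcsin(-0.96393·0.97394 + 0.26615·0.22680·-0.09932) = -70.87571°
λ₂ = λ₁ + atan2(sin θ sin δ cos φ₁, cos δ − sin φ₁ sin φ₂) = 143.01964°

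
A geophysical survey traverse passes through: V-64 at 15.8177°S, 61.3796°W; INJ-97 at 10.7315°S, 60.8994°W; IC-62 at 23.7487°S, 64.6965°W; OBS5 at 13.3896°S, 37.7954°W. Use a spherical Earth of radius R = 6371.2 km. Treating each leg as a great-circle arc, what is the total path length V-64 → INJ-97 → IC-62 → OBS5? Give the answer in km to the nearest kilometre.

5124 km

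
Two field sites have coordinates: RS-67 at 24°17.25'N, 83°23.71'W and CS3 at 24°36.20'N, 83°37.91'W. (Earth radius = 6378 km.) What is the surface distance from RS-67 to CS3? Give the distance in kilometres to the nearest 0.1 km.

42.6 km

RS-67: φ = +24.28750°, λ = -83.39517°
CS3: φ = +24.60333°, λ = -83.63183°
Δφ = 0.3158°,  Δλ = -0.2367°
a = sin²(Δφ/2) + cos φ₁ cos φ₂ sin²(Δλ/2) = 0.000011
c = 2·arcsin(√a) = 0.006673 rad = 0.3823°
d = R·c = 6378 × 0.006673 = 42.6 km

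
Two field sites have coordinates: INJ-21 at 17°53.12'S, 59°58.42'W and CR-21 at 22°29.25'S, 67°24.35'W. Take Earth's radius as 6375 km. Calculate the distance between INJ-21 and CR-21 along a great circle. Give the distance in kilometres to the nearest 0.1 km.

929.5 km

INJ-21: φ = -17.88533°, λ = -59.97367°
CR-21: φ = -22.48750°, λ = -67.40583°
Δφ = -4.6022°,  Δλ = -7.4322°
a = sin²(Δφ/2) + cos φ₁ cos φ₂ sin²(Δλ/2) = 0.005306
c = 2·arcsin(√a) = 0.145810 rad = 8.3543°
d = R·c = 6375 × 0.145810 = 929.5 km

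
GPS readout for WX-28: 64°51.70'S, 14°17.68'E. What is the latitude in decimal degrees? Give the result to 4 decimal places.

64.8617°S

64° + 51.70′/60 = 64 + 0.86167 = 64.8617°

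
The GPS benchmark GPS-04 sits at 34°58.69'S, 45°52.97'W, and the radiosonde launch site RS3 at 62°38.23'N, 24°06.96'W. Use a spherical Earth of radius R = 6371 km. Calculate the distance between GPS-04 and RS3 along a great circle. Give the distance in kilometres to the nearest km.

GPS-04: φ = -34.97817°, λ = -45.88283°
RS3: φ = +62.63717°, λ = -24.11600°
Δφ = 97.6153°,  Δλ = 21.7668°
a = sin²(Δφ/2) + cos φ₁ cos φ₂ sin²(Δλ/2) = 0.579687
c = 2·arcsin(√a) = 1.730852 rad = 99.1705°
d = R·c = 6371 × 1.730852 = 11027.3 km

11027 km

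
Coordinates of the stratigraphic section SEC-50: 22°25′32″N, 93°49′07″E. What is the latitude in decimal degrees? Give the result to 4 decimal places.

22° + 25′/60 + 32″/3600 = 22 + 0.41667 + 0.00889 = 22.4256°

22.4256°N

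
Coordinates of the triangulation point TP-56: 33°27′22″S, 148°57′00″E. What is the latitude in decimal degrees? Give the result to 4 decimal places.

33.4561°S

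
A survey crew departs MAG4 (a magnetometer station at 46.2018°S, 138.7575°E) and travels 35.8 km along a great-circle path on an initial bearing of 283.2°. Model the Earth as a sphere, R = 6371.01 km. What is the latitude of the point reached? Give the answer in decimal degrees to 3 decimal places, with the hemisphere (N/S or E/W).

δ = d/R = 35.8/6371.01 = 0.005619 rad
φ₂ = arcsin(sin φ₁ cos δ + cos φ₁ sin δ cos θ)
   = arcsin(-0.72178·0.99998 + 0.69212·0.00562·0.22835) = -46.12739°
λ₂ = λ₁ + atan2(sin θ sin δ cos φ₁, cos δ − sin φ₁ sin φ₂) = 138.30523°

46.127°S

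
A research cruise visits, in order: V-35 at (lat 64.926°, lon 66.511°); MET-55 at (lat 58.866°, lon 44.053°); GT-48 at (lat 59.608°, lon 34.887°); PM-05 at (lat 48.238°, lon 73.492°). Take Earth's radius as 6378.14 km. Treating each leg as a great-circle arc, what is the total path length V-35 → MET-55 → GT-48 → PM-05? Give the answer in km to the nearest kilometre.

4651 km

V-35→MET-55: c = 0.211133 rad, d = 1346.64 km
MET-55→GT-48: c = 0.082776 rad, d = 527.96 km
GT-48→PM-05: c = 0.435314 rad, d = 2776.49 km
Total = 1346.64 + 527.96 + 2776.49 = 4651.08 km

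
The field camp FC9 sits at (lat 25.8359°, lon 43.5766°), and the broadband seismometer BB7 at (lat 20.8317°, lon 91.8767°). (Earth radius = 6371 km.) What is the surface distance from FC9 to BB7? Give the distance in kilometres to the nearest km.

4936 km

Δφ = -5.0042°,  Δλ = 48.3001°
a = sin²(Δφ/2) + cos φ₁ cos φ₂ sin²(Δλ/2) = 0.142712
c = 2·arcsin(√a) = 0.774779 rad = 44.3915°
d = R·c = 6371 × 0.774779 = 4936.1 km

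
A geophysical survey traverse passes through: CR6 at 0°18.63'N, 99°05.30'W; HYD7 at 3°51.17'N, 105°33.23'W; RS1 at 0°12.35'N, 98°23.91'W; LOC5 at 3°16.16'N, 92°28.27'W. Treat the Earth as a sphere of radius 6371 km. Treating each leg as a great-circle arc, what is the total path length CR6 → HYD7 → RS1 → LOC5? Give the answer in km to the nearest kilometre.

2453 km

CR6: φ = +0.31050°, λ = -99.08833°
HYD7: φ = +3.85283°, λ = -105.55383°
RS1: φ = +0.20583°, λ = -98.39850°
LOC5: φ = +3.26933°, λ = -92.47117°
CR6→HYD7: c = 0.128590 rad, d = 819.25 km
HYD7→RS1: c = 0.140081 rad, d = 892.46 km
RS1→LOC5: c = 0.116399 rad, d = 741.58 km
Total = 819.25 + 892.46 + 741.58 = 2453.28 km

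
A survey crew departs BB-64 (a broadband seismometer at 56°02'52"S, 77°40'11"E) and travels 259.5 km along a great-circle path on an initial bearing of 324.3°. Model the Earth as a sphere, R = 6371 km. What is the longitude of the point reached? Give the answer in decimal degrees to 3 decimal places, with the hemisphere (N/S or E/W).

75.346°E

BB-64: φ = -56.04778°, λ = +77.66972°
δ = d/R = 259.5/6371 = 0.040731 rad
φ₂ = arcsin(sin φ₁ cos δ + cos φ₁ sin δ cos θ)
   = arcsin(-0.82950·0.99917 + 0.55850·0.04072·0.81208) = -54.12984°
λ₂ = λ₁ + atan2(sin θ sin δ cos φ₁, cos δ − sin φ₁ sin φ₂) = 75.34558°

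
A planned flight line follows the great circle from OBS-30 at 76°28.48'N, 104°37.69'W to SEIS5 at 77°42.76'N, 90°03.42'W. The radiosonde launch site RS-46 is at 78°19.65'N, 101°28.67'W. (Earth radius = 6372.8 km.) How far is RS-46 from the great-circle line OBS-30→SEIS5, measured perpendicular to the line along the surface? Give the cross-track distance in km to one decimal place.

150.8 km

OBS-30: φ = +76.47467°, λ = -104.62817°
SEIS5: φ = +77.71267°, λ = -90.05700°
RS-46: φ = +78.32750°, λ = -101.47783°
δ₁₃ = central angle OBS-30→RS-46 = 0.034479 rad  (haversine)
θ₁₃ = bearing OBS-30→RS-46 = 18.817°,  θ₁₂ = bearing OBS-30→SEIS5 = 62.173°
dₓₜ = R·arcsin(sin δ₁₃ · sin(θ₁₃ − θ₁₂)) = 6372.8·arcsin(0.03447·sin(-43.357°)) = -150.835 km
|dₓₜ| = 150.835 km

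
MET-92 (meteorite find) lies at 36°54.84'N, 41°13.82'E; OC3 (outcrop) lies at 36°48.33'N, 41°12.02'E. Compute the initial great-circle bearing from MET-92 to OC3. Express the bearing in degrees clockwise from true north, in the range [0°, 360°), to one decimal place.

MET-92: φ = +36.91400°, λ = +41.23033°
OC3: φ = +36.80550°, λ = +41.20033°
Δλ = -0.0300°
y = sin Δλ · cos φ₂ = -0.000419
x = cos φ₁ sin φ₂ − sin φ₁ cos φ₂ cos Δλ = -0.001894
θ = atan2(y, x) = -167.5165° → 192.4835° (mod 360°)

192.5°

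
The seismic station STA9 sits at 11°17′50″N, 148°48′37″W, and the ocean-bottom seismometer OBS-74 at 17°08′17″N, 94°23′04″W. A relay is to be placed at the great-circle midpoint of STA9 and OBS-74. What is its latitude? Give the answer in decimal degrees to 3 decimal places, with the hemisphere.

STA9: φ = +11.29722°, λ = -148.81028°
OBS-74: φ = +17.13806°, λ = -94.38444°
Bx = cos φ₂ cos Δλ = 0.555925,  By = cos φ₂ sin Δλ = 0.777248
φₘ = atan2(sin φ₁ + sin φ₂, √((cos φ₁ + Bx)² + By²)) = 15.90199°
λₘ = λ₁ + atan2(By, cos φ₁ + Bx) = -121.97817°

15.902°N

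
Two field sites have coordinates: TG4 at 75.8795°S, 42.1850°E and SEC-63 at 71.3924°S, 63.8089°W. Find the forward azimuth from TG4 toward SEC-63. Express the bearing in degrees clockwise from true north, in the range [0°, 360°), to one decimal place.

Δλ = -105.9939°
y = sin Δλ · cos φ₂ = -0.306734
x = cos φ₁ sin φ₂ − sin φ₁ cos φ₂ cos Δλ = -0.316472
θ = atan2(y, x) = -135.8952° → 224.1048° (mod 360°)

224.1°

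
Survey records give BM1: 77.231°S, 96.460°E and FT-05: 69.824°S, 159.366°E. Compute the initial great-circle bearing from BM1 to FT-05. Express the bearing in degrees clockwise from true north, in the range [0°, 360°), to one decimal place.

100.0°

Δλ = 62.9060°
y = sin Δλ · cos φ₂ = 0.307055
x = cos φ₁ sin φ₂ − sin φ₁ cos φ₂ cos Δλ = -0.054256
θ = atan2(y, x) = 100.0206° → 100.0206° (mod 360°)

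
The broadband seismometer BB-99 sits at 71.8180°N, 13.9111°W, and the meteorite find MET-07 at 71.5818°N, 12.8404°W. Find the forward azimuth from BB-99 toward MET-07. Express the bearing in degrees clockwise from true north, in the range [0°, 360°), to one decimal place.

124.6°

Δλ = 1.0707°
y = sin Δλ · cos φ₂ = 0.005904
x = cos φ₁ sin φ₂ − sin φ₁ cos φ₂ cos Δλ = -0.004070
θ = atan2(y, x) = 124.5817° → 124.5817° (mod 360°)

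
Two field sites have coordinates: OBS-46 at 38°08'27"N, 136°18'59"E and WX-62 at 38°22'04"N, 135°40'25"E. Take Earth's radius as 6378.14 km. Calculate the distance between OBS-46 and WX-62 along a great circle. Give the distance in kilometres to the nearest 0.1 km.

61.6 km

OBS-46: φ = +38.14083°, λ = +136.31639°
WX-62: φ = +38.36778°, λ = +135.67361°
Δφ = 0.2269°,  Δλ = -0.6428°
a = sin²(Δφ/2) + cos φ₁ cos φ₂ sin²(Δλ/2) = 0.000023
c = 2·arcsin(√a) = 0.009659 rad = 0.5534°
d = R·c = 6378.14 × 0.009659 = 61.6 km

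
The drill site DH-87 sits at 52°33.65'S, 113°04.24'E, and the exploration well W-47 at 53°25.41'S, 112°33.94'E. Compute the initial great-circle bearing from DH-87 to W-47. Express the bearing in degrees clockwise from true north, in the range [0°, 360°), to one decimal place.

DH-87: φ = -52.56083°, λ = +113.07067°
W-47: φ = -53.42350°, λ = +112.56567°
Δλ = -0.5050°
y = sin Δλ · cos φ₂ = -0.005252
x = cos φ₁ sin φ₂ − sin φ₁ cos φ₂ cos Δλ = -0.015074
θ = atan2(y, x) = -160.7908° → 199.2092° (mod 360°)

199.2°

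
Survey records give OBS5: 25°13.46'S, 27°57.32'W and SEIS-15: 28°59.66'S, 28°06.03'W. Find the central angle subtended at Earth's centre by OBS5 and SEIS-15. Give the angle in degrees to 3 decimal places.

3.772°

OBS5: φ = -25.22433°, λ = -27.95533°
SEIS-15: φ = -28.99433°, λ = -28.10050°
Δφ = -3.7700°,  Δλ = -0.1452°
a = sin²(Δφ/2) + cos φ₁ cos φ₂ sin²(Δλ/2) = 0.001083
c = 2·arcsin(√a) = 0.065838 rad = 3.7722°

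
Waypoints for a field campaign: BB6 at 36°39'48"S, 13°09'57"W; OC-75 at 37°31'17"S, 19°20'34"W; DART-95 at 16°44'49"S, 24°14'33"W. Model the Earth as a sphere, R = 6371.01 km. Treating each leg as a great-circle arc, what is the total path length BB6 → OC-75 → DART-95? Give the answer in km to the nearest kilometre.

BB6: φ = -36.66333°, λ = -13.16583°
OC-75: φ = -37.52139°, λ = -19.34278°
DART-95: φ = -16.74694°, λ = -24.24250°
BB6→OC-75: c = 0.087272 rad, d = 556.01 km
OC-75→DART-95: c = 0.370328 rad, d = 2359.37 km
Total = 556.01 + 2359.37 = 2915.37 km

2915 km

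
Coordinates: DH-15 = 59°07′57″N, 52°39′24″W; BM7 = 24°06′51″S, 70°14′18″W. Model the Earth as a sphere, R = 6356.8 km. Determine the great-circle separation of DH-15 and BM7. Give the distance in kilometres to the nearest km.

DH-15: φ = +59.13250°, λ = -52.65667°
BM7: φ = -24.11417°, λ = -70.23833°
Δφ = -83.2467°,  Δλ = -17.5817°
a = sin²(Δφ/2) + cos φ₁ cos φ₂ sin²(Δλ/2) = 0.452140
c = 2·arcsin(√a) = 1.474929 rad = 84.5072°
d = R·c = 6356.8 × 1.474929 = 9375.8 km

9376 km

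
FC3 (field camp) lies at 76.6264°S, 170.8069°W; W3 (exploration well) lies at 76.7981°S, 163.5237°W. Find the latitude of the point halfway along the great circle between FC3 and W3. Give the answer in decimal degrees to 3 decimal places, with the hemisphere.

76.738°S

Bx = cos φ₂ cos Δλ = 0.226540,  By = cos φ₂ sin Δλ = 0.028953
φₘ = atan2(sin φ₁ + sin φ₂, √((cos φ₁ + Bx)² + By²)) = -76.73813°
λₘ = λ₁ + atan2(By, cos φ₁ + Bx) = -167.18844°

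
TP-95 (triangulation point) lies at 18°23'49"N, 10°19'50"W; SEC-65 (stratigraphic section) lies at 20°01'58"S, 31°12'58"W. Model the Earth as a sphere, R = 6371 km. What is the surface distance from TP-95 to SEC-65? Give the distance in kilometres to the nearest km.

4842 km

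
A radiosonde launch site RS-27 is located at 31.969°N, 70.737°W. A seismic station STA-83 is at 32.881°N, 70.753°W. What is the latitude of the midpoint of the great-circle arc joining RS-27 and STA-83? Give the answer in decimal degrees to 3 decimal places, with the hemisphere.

32.425°N

Bx = cos φ₂ cos Δλ = 0.839800,  By = cos φ₂ sin Δλ = -0.000235
φₘ = atan2(sin φ₁ + sin φ₂, √((cos φ₁ + Bx)² + By²)) = 32.42500°
λₘ = λ₁ + atan2(By, cos φ₁ + Bx) = -70.74496°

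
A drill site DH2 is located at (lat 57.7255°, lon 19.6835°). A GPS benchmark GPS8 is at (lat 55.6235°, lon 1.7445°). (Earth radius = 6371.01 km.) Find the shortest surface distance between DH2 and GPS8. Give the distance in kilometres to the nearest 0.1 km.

Δφ = -2.1020°,  Δλ = -17.9390°
a = sin²(Δφ/2) + cos φ₁ cos φ₂ sin²(Δλ/2) = 0.007665
c = 2·arcsin(√a) = 0.175326 rad = 10.0454°
d = R·c = 6371.01 × 0.175326 = 1117.0 km

1117.0 km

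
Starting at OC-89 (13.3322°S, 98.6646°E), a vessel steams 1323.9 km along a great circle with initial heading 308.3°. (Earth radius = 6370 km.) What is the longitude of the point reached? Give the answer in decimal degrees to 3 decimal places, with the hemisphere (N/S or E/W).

δ = d/R = 1323.9/6370 = 0.207834 rad
φ₂ = arcsin(sin φ₁ cos δ + cos φ₁ sin δ cos θ)
   = arcsin(-0.23060·0.97848 + 0.97305·0.20634·0.61978) = -5.80800°
λ₂ = λ₁ + atan2(sin θ sin δ cos φ₁, cos δ − sin φ₁ sin φ₂) = 89.29707°

89.297°E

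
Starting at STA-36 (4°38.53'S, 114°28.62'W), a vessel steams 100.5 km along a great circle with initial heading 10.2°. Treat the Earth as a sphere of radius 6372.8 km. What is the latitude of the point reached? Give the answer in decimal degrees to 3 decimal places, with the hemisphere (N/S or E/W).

STA-36: φ = -4.64217°, λ = -114.47700°
δ = d/R = 100.5/6372.8 = 0.015770 rad
φ₂ = arcsin(sin φ₁ cos δ + cos φ₁ sin δ cos θ)
   = arcsin(-0.08093·0.99988 + 0.99672·0.01577·0.98420) = -3.75287°
λ₂ = λ₁ + atan2(sin θ sin δ cos φ₁, cos δ − sin φ₁ sin φ₂) = -114.31666°

3.753°S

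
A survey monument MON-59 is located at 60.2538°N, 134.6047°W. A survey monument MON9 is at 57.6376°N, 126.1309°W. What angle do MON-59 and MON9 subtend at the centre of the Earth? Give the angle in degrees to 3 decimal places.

5.089°

Δφ = -2.6162°,  Δλ = 8.4738°
a = sin²(Δφ/2) + cos φ₁ cos φ₂ sin²(Δλ/2) = 0.001971
c = 2·arcsin(√a) = 0.088816 rad = 5.0888°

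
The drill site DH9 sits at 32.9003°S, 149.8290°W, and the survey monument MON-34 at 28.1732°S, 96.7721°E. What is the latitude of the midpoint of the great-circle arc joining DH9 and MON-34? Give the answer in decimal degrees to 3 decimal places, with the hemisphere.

47.036°S

Bx = cos φ₂ cos Δλ = -0.350080,  By = cos φ₂ sin Δλ = -0.809030
φₘ = atan2(sin φ₁ + sin φ₂, √((cos φ₁ + Bx)² + By²)) = -47.03594°
λₘ = λ₁ + atan2(By, cos φ₁ + Bx) = 151.34877°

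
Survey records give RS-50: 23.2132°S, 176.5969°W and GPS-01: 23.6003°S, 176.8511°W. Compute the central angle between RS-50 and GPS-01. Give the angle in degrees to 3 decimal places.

Δφ = -0.3871°,  Δλ = -0.2542°
a = sin²(Δφ/2) + cos φ₁ cos φ₂ sin²(Δλ/2) = 0.000016
c = 2·arcsin(√a) = 0.007888 rad = 0.4520°

0.452°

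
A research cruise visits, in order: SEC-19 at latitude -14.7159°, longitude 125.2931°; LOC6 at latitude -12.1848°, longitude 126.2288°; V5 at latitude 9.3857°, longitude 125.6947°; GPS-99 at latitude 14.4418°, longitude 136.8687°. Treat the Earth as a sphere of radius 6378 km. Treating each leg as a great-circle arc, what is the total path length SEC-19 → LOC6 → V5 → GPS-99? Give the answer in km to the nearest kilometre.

4042 km

SEC-19→LOC6: c = 0.046944 rad, d = 299.41 km
LOC6→V5: c = 0.376590 rad, d = 2401.89 km
V5→GPS-99: c = 0.210163 rad, d = 1340.42 km
Total = 299.41 + 2401.89 + 1340.42 = 4041.72 km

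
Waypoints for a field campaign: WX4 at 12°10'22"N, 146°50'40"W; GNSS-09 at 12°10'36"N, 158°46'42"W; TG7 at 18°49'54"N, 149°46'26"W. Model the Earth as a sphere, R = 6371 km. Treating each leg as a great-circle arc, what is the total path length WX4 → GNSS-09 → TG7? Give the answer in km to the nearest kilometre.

2512 km

WX4: φ = +12.17278°, λ = -146.84444°
GNSS-09: φ = +12.17667°, λ = -158.77833°
TG7: φ = +18.83167°, λ = -149.77389°
WX4→GNSS-09: c = 0.203585 rad, d = 1297.04 km
GNSS-09→TG7: c = 0.190761 rad, d = 1215.34 km
Total = 1297.04 + 1215.34 = 2512.37 km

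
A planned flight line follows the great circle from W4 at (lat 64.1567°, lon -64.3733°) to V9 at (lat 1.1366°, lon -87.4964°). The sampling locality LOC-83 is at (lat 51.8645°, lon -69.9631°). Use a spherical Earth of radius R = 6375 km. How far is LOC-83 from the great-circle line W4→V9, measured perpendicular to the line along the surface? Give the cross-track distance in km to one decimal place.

233.8 km

δ₁₃ = central angle W4→LOC-83 = 0.220471 rad  (haversine)
θ₁₃ = bearing W4→LOC-83 = 195.965°,  θ₁₂ = bearing W4→V9 = 205.617°
dₓₜ = R·arcsin(sin δ₁₃ · sin(θ₁₃ − θ₁₂)) = 6375·arcsin(0.21869·sin(-9.652°)) = -233.789 km
|dₓₜ| = 233.789 km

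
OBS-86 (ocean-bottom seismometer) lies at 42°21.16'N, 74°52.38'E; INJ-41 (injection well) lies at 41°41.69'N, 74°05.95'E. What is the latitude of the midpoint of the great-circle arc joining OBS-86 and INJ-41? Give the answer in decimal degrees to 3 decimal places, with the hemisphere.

42.024°N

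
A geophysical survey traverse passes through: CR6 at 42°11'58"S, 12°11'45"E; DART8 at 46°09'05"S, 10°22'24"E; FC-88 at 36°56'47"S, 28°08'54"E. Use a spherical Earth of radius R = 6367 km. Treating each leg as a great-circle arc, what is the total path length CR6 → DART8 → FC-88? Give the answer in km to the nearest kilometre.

2254 km

CR6: φ = -42.19944°, λ = +12.19583°
DART8: φ = -46.15139°, λ = +10.37333°
FC-88: φ = -36.94639°, λ = +28.14833°
CR6→DART8: c = 0.072644 rad, d = 462.52 km
DART8→FC-88: c = 0.281310 rad, d = 1791.10 km
Total = 462.52 + 1791.10 = 2253.62 km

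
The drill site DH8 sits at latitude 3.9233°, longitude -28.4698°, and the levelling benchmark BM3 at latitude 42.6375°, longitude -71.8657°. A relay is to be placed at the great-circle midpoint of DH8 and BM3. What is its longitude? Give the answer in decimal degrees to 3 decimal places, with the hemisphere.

46.726°W

Bx = cos φ₂ cos Δλ = 0.534544,  By = cos φ₂ sin Δλ = -0.505420
φₘ = atan2(sin φ₁ + sin φ₂, √((cos φ₁ + Bx)² + By²)) = 24.80817°
λₘ = λ₁ + atan2(By, cos φ₁ + Bx) = -46.72575°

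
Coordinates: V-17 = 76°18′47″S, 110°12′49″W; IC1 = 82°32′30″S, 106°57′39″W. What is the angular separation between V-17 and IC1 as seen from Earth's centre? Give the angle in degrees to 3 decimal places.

V-17: φ = -76.31306°, λ = -110.21361°
IC1: φ = -82.54167°, λ = -106.96083°
Δφ = -6.2286°,  Δλ = 3.2528°
a = sin²(Δφ/2) + cos φ₁ cos φ₂ sin²(Δλ/2) = 0.002976
c = 2·arcsin(√a) = 0.109165 rad = 6.2547°

6.255°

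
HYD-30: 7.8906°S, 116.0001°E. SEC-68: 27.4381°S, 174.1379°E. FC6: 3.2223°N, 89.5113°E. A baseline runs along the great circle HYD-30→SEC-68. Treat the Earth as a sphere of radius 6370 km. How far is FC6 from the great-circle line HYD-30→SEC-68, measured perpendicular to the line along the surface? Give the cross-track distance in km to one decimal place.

301.3 km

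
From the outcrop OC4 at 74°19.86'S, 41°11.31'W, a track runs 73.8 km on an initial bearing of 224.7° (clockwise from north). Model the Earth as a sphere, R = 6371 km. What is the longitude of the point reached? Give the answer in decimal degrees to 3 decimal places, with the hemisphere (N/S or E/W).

42.969°W

OC4: φ = -74.33100°, λ = -41.18850°
δ = d/R = 73.8/6371 = 0.011584 rad
φ₂ = arcsin(sin φ₁ cos δ + cos φ₁ sin δ cos θ)
   = arcsin(-0.96284·0.99993 + 0.27008·0.01158·-0.71080) = -74.79577°
λ₂ = λ₁ + atan2(sin θ sin δ cos φ₁, cos δ − sin φ₁ sin φ₂) = -42.96882°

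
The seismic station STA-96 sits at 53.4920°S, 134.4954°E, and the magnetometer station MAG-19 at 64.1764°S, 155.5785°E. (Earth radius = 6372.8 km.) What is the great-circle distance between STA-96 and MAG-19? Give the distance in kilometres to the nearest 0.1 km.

1683.4 km

Δφ = -10.6844°,  Δλ = 21.0831°
a = sin²(Δφ/2) + cos φ₁ cos φ₂ sin²(Δλ/2) = 0.017342
c = 2·arcsin(√a) = 0.264148 rad = 15.1345°
d = R·c = 6372.8 × 0.264148 = 1683.4 km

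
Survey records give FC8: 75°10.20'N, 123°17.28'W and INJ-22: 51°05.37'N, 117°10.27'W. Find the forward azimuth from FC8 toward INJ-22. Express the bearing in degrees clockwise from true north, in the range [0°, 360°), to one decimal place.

FC8: φ = +75.17000°, λ = -123.28800°
INJ-22: φ = +51.08950°, λ = -117.17117°
Δλ = 6.1168°
y = sin Δλ · cos φ₂ = 0.066929
x = cos φ₁ sin φ₂ − sin φ₁ cos φ₂ cos Δλ = -0.404563
θ = atan2(y, x) = 170.6064° → 170.6064° (mod 360°)

170.6°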